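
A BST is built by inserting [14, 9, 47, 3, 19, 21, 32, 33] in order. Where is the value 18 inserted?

Starting tree (level order): [14, 9, 47, 3, None, 19, None, None, None, None, 21, None, 32, None, 33]
Insertion path: 14 -> 47 -> 19
Result: insert 18 as left child of 19
Final tree (level order): [14, 9, 47, 3, None, 19, None, None, None, 18, 21, None, None, None, 32, None, 33]


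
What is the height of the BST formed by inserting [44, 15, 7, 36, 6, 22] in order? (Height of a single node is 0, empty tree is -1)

Insertion order: [44, 15, 7, 36, 6, 22]
Tree (level-order array): [44, 15, None, 7, 36, 6, None, 22]
Compute height bottom-up (empty subtree = -1):
  height(6) = 1 + max(-1, -1) = 0
  height(7) = 1 + max(0, -1) = 1
  height(22) = 1 + max(-1, -1) = 0
  height(36) = 1 + max(0, -1) = 1
  height(15) = 1 + max(1, 1) = 2
  height(44) = 1 + max(2, -1) = 3
Height = 3


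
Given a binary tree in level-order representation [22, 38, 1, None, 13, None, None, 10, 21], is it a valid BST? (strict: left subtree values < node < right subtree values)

Level-order array: [22, 38, 1, None, 13, None, None, 10, 21]
Validate using subtree bounds (lo, hi): at each node, require lo < value < hi,
then recurse left with hi=value and right with lo=value.
Preorder trace (stopping at first violation):
  at node 22 with bounds (-inf, +inf): OK
  at node 38 with bounds (-inf, 22): VIOLATION
Node 38 violates its bound: not (-inf < 38 < 22).
Result: Not a valid BST


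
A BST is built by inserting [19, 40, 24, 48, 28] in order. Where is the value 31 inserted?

Starting tree (level order): [19, None, 40, 24, 48, None, 28]
Insertion path: 19 -> 40 -> 24 -> 28
Result: insert 31 as right child of 28
Final tree (level order): [19, None, 40, 24, 48, None, 28, None, None, None, 31]


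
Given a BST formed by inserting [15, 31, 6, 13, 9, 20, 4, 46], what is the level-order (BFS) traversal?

Tree insertion order: [15, 31, 6, 13, 9, 20, 4, 46]
Tree (level-order array): [15, 6, 31, 4, 13, 20, 46, None, None, 9]
BFS from the root, enqueuing left then right child of each popped node:
  queue [15] -> pop 15, enqueue [6, 31], visited so far: [15]
  queue [6, 31] -> pop 6, enqueue [4, 13], visited so far: [15, 6]
  queue [31, 4, 13] -> pop 31, enqueue [20, 46], visited so far: [15, 6, 31]
  queue [4, 13, 20, 46] -> pop 4, enqueue [none], visited so far: [15, 6, 31, 4]
  queue [13, 20, 46] -> pop 13, enqueue [9], visited so far: [15, 6, 31, 4, 13]
  queue [20, 46, 9] -> pop 20, enqueue [none], visited so far: [15, 6, 31, 4, 13, 20]
  queue [46, 9] -> pop 46, enqueue [none], visited so far: [15, 6, 31, 4, 13, 20, 46]
  queue [9] -> pop 9, enqueue [none], visited so far: [15, 6, 31, 4, 13, 20, 46, 9]
Result: [15, 6, 31, 4, 13, 20, 46, 9]


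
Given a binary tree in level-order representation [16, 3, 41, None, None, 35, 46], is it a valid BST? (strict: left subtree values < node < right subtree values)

Level-order array: [16, 3, 41, None, None, 35, 46]
Validate using subtree bounds (lo, hi): at each node, require lo < value < hi,
then recurse left with hi=value and right with lo=value.
Preorder trace (stopping at first violation):
  at node 16 with bounds (-inf, +inf): OK
  at node 3 with bounds (-inf, 16): OK
  at node 41 with bounds (16, +inf): OK
  at node 35 with bounds (16, 41): OK
  at node 46 with bounds (41, +inf): OK
No violation found at any node.
Result: Valid BST


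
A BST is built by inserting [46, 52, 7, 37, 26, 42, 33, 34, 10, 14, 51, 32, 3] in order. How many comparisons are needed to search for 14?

Search path for 14: 46 -> 7 -> 37 -> 26 -> 10 -> 14
Found: True
Comparisons: 6


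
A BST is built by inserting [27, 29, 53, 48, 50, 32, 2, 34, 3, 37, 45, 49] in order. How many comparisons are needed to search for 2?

Search path for 2: 27 -> 2
Found: True
Comparisons: 2


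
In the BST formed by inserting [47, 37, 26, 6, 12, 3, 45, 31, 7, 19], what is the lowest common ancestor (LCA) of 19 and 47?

Tree insertion order: [47, 37, 26, 6, 12, 3, 45, 31, 7, 19]
Tree (level-order array): [47, 37, None, 26, 45, 6, 31, None, None, 3, 12, None, None, None, None, 7, 19]
In a BST, the LCA of p=19, q=47 is the first node v on the
root-to-leaf path with p <= v <= q (go left if both < v, right if both > v).
Walk from root:
  at 47: 19 <= 47 <= 47, this is the LCA
LCA = 47


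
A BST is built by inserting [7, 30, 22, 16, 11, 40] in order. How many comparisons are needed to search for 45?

Search path for 45: 7 -> 30 -> 40
Found: False
Comparisons: 3


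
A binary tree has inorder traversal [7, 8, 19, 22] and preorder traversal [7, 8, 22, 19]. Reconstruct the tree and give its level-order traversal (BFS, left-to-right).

Inorder:  [7, 8, 19, 22]
Preorder: [7, 8, 22, 19]
Algorithm: preorder visits root first, so consume preorder in order;
for each root, split the current inorder slice at that value into
left-subtree inorder and right-subtree inorder, then recurse.
Recursive splits:
  root=7; inorder splits into left=[], right=[8, 19, 22]
  root=8; inorder splits into left=[], right=[19, 22]
  root=22; inorder splits into left=[19], right=[]
  root=19; inorder splits into left=[], right=[]
Reconstructed level-order: [7, 8, 22, 19]


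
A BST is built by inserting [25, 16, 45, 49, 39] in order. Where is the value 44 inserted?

Starting tree (level order): [25, 16, 45, None, None, 39, 49]
Insertion path: 25 -> 45 -> 39
Result: insert 44 as right child of 39
Final tree (level order): [25, 16, 45, None, None, 39, 49, None, 44]


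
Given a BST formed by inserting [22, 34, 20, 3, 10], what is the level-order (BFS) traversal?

Tree insertion order: [22, 34, 20, 3, 10]
Tree (level-order array): [22, 20, 34, 3, None, None, None, None, 10]
BFS from the root, enqueuing left then right child of each popped node:
  queue [22] -> pop 22, enqueue [20, 34], visited so far: [22]
  queue [20, 34] -> pop 20, enqueue [3], visited so far: [22, 20]
  queue [34, 3] -> pop 34, enqueue [none], visited so far: [22, 20, 34]
  queue [3] -> pop 3, enqueue [10], visited so far: [22, 20, 34, 3]
  queue [10] -> pop 10, enqueue [none], visited so far: [22, 20, 34, 3, 10]
Result: [22, 20, 34, 3, 10]


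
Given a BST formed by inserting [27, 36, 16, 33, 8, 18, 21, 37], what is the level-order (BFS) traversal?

Tree insertion order: [27, 36, 16, 33, 8, 18, 21, 37]
Tree (level-order array): [27, 16, 36, 8, 18, 33, 37, None, None, None, 21]
BFS from the root, enqueuing left then right child of each popped node:
  queue [27] -> pop 27, enqueue [16, 36], visited so far: [27]
  queue [16, 36] -> pop 16, enqueue [8, 18], visited so far: [27, 16]
  queue [36, 8, 18] -> pop 36, enqueue [33, 37], visited so far: [27, 16, 36]
  queue [8, 18, 33, 37] -> pop 8, enqueue [none], visited so far: [27, 16, 36, 8]
  queue [18, 33, 37] -> pop 18, enqueue [21], visited so far: [27, 16, 36, 8, 18]
  queue [33, 37, 21] -> pop 33, enqueue [none], visited so far: [27, 16, 36, 8, 18, 33]
  queue [37, 21] -> pop 37, enqueue [none], visited so far: [27, 16, 36, 8, 18, 33, 37]
  queue [21] -> pop 21, enqueue [none], visited so far: [27, 16, 36, 8, 18, 33, 37, 21]
Result: [27, 16, 36, 8, 18, 33, 37, 21]


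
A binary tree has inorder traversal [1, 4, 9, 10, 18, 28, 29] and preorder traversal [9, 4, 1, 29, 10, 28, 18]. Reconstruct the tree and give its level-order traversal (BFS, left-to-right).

Inorder:  [1, 4, 9, 10, 18, 28, 29]
Preorder: [9, 4, 1, 29, 10, 28, 18]
Algorithm: preorder visits root first, so consume preorder in order;
for each root, split the current inorder slice at that value into
left-subtree inorder and right-subtree inorder, then recurse.
Recursive splits:
  root=9; inorder splits into left=[1, 4], right=[10, 18, 28, 29]
  root=4; inorder splits into left=[1], right=[]
  root=1; inorder splits into left=[], right=[]
  root=29; inorder splits into left=[10, 18, 28], right=[]
  root=10; inorder splits into left=[], right=[18, 28]
  root=28; inorder splits into left=[18], right=[]
  root=18; inorder splits into left=[], right=[]
Reconstructed level-order: [9, 4, 29, 1, 10, 28, 18]


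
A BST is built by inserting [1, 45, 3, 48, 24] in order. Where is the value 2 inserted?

Starting tree (level order): [1, None, 45, 3, 48, None, 24]
Insertion path: 1 -> 45 -> 3
Result: insert 2 as left child of 3
Final tree (level order): [1, None, 45, 3, 48, 2, 24]


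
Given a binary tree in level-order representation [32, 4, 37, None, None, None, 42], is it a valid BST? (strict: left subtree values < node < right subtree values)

Level-order array: [32, 4, 37, None, None, None, 42]
Validate using subtree bounds (lo, hi): at each node, require lo < value < hi,
then recurse left with hi=value and right with lo=value.
Preorder trace (stopping at first violation):
  at node 32 with bounds (-inf, +inf): OK
  at node 4 with bounds (-inf, 32): OK
  at node 37 with bounds (32, +inf): OK
  at node 42 with bounds (37, +inf): OK
No violation found at any node.
Result: Valid BST


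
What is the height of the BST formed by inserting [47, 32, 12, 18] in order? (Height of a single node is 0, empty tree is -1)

Insertion order: [47, 32, 12, 18]
Tree (level-order array): [47, 32, None, 12, None, None, 18]
Compute height bottom-up (empty subtree = -1):
  height(18) = 1 + max(-1, -1) = 0
  height(12) = 1 + max(-1, 0) = 1
  height(32) = 1 + max(1, -1) = 2
  height(47) = 1 + max(2, -1) = 3
Height = 3


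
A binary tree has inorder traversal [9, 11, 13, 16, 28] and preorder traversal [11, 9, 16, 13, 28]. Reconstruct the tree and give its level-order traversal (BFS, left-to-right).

Inorder:  [9, 11, 13, 16, 28]
Preorder: [11, 9, 16, 13, 28]
Algorithm: preorder visits root first, so consume preorder in order;
for each root, split the current inorder slice at that value into
left-subtree inorder and right-subtree inorder, then recurse.
Recursive splits:
  root=11; inorder splits into left=[9], right=[13, 16, 28]
  root=9; inorder splits into left=[], right=[]
  root=16; inorder splits into left=[13], right=[28]
  root=13; inorder splits into left=[], right=[]
  root=28; inorder splits into left=[], right=[]
Reconstructed level-order: [11, 9, 16, 13, 28]


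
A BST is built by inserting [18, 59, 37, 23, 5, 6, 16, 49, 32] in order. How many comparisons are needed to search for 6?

Search path for 6: 18 -> 5 -> 6
Found: True
Comparisons: 3


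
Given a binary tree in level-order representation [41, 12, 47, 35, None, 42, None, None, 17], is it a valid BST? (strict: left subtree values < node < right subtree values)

Level-order array: [41, 12, 47, 35, None, 42, None, None, 17]
Validate using subtree bounds (lo, hi): at each node, require lo < value < hi,
then recurse left with hi=value and right with lo=value.
Preorder trace (stopping at first violation):
  at node 41 with bounds (-inf, +inf): OK
  at node 12 with bounds (-inf, 41): OK
  at node 35 with bounds (-inf, 12): VIOLATION
Node 35 violates its bound: not (-inf < 35 < 12).
Result: Not a valid BST


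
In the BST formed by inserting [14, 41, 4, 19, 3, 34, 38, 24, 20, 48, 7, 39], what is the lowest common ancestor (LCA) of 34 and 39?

Tree insertion order: [14, 41, 4, 19, 3, 34, 38, 24, 20, 48, 7, 39]
Tree (level-order array): [14, 4, 41, 3, 7, 19, 48, None, None, None, None, None, 34, None, None, 24, 38, 20, None, None, 39]
In a BST, the LCA of p=34, q=39 is the first node v on the
root-to-leaf path with p <= v <= q (go left if both < v, right if both > v).
Walk from root:
  at 14: both 34 and 39 > 14, go right
  at 41: both 34 and 39 < 41, go left
  at 19: both 34 and 39 > 19, go right
  at 34: 34 <= 34 <= 39, this is the LCA
LCA = 34


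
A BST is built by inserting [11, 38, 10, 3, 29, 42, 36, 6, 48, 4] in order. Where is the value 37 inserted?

Starting tree (level order): [11, 10, 38, 3, None, 29, 42, None, 6, None, 36, None, 48, 4]
Insertion path: 11 -> 38 -> 29 -> 36
Result: insert 37 as right child of 36
Final tree (level order): [11, 10, 38, 3, None, 29, 42, None, 6, None, 36, None, 48, 4, None, None, 37]


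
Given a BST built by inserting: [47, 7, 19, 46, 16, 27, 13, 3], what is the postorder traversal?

Tree insertion order: [47, 7, 19, 46, 16, 27, 13, 3]
Tree (level-order array): [47, 7, None, 3, 19, None, None, 16, 46, 13, None, 27]
Postorder traversal: [3, 13, 16, 27, 46, 19, 7, 47]


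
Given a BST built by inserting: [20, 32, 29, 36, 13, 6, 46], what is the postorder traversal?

Tree insertion order: [20, 32, 29, 36, 13, 6, 46]
Tree (level-order array): [20, 13, 32, 6, None, 29, 36, None, None, None, None, None, 46]
Postorder traversal: [6, 13, 29, 46, 36, 32, 20]


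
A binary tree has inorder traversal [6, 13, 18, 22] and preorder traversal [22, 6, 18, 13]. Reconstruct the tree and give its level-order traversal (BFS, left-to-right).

Inorder:  [6, 13, 18, 22]
Preorder: [22, 6, 18, 13]
Algorithm: preorder visits root first, so consume preorder in order;
for each root, split the current inorder slice at that value into
left-subtree inorder and right-subtree inorder, then recurse.
Recursive splits:
  root=22; inorder splits into left=[6, 13, 18], right=[]
  root=6; inorder splits into left=[], right=[13, 18]
  root=18; inorder splits into left=[13], right=[]
  root=13; inorder splits into left=[], right=[]
Reconstructed level-order: [22, 6, 18, 13]


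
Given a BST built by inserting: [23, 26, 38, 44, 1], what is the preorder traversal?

Tree insertion order: [23, 26, 38, 44, 1]
Tree (level-order array): [23, 1, 26, None, None, None, 38, None, 44]
Preorder traversal: [23, 1, 26, 38, 44]


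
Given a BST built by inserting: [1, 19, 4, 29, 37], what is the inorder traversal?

Tree insertion order: [1, 19, 4, 29, 37]
Tree (level-order array): [1, None, 19, 4, 29, None, None, None, 37]
Inorder traversal: [1, 4, 19, 29, 37]


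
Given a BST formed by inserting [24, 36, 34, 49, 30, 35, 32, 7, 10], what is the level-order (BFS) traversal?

Tree insertion order: [24, 36, 34, 49, 30, 35, 32, 7, 10]
Tree (level-order array): [24, 7, 36, None, 10, 34, 49, None, None, 30, 35, None, None, None, 32]
BFS from the root, enqueuing left then right child of each popped node:
  queue [24] -> pop 24, enqueue [7, 36], visited so far: [24]
  queue [7, 36] -> pop 7, enqueue [10], visited so far: [24, 7]
  queue [36, 10] -> pop 36, enqueue [34, 49], visited so far: [24, 7, 36]
  queue [10, 34, 49] -> pop 10, enqueue [none], visited so far: [24, 7, 36, 10]
  queue [34, 49] -> pop 34, enqueue [30, 35], visited so far: [24, 7, 36, 10, 34]
  queue [49, 30, 35] -> pop 49, enqueue [none], visited so far: [24, 7, 36, 10, 34, 49]
  queue [30, 35] -> pop 30, enqueue [32], visited so far: [24, 7, 36, 10, 34, 49, 30]
  queue [35, 32] -> pop 35, enqueue [none], visited so far: [24, 7, 36, 10, 34, 49, 30, 35]
  queue [32] -> pop 32, enqueue [none], visited so far: [24, 7, 36, 10, 34, 49, 30, 35, 32]
Result: [24, 7, 36, 10, 34, 49, 30, 35, 32]


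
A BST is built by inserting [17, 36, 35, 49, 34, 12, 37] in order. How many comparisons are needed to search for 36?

Search path for 36: 17 -> 36
Found: True
Comparisons: 2


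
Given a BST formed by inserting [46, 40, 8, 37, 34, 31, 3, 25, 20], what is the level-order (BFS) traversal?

Tree insertion order: [46, 40, 8, 37, 34, 31, 3, 25, 20]
Tree (level-order array): [46, 40, None, 8, None, 3, 37, None, None, 34, None, 31, None, 25, None, 20]
BFS from the root, enqueuing left then right child of each popped node:
  queue [46] -> pop 46, enqueue [40], visited so far: [46]
  queue [40] -> pop 40, enqueue [8], visited so far: [46, 40]
  queue [8] -> pop 8, enqueue [3, 37], visited so far: [46, 40, 8]
  queue [3, 37] -> pop 3, enqueue [none], visited so far: [46, 40, 8, 3]
  queue [37] -> pop 37, enqueue [34], visited so far: [46, 40, 8, 3, 37]
  queue [34] -> pop 34, enqueue [31], visited so far: [46, 40, 8, 3, 37, 34]
  queue [31] -> pop 31, enqueue [25], visited so far: [46, 40, 8, 3, 37, 34, 31]
  queue [25] -> pop 25, enqueue [20], visited so far: [46, 40, 8, 3, 37, 34, 31, 25]
  queue [20] -> pop 20, enqueue [none], visited so far: [46, 40, 8, 3, 37, 34, 31, 25, 20]
Result: [46, 40, 8, 3, 37, 34, 31, 25, 20]


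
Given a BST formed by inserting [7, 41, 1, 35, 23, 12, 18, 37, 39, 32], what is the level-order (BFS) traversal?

Tree insertion order: [7, 41, 1, 35, 23, 12, 18, 37, 39, 32]
Tree (level-order array): [7, 1, 41, None, None, 35, None, 23, 37, 12, 32, None, 39, None, 18]
BFS from the root, enqueuing left then right child of each popped node:
  queue [7] -> pop 7, enqueue [1, 41], visited so far: [7]
  queue [1, 41] -> pop 1, enqueue [none], visited so far: [7, 1]
  queue [41] -> pop 41, enqueue [35], visited so far: [7, 1, 41]
  queue [35] -> pop 35, enqueue [23, 37], visited so far: [7, 1, 41, 35]
  queue [23, 37] -> pop 23, enqueue [12, 32], visited so far: [7, 1, 41, 35, 23]
  queue [37, 12, 32] -> pop 37, enqueue [39], visited so far: [7, 1, 41, 35, 23, 37]
  queue [12, 32, 39] -> pop 12, enqueue [18], visited so far: [7, 1, 41, 35, 23, 37, 12]
  queue [32, 39, 18] -> pop 32, enqueue [none], visited so far: [7, 1, 41, 35, 23, 37, 12, 32]
  queue [39, 18] -> pop 39, enqueue [none], visited so far: [7, 1, 41, 35, 23, 37, 12, 32, 39]
  queue [18] -> pop 18, enqueue [none], visited so far: [7, 1, 41, 35, 23, 37, 12, 32, 39, 18]
Result: [7, 1, 41, 35, 23, 37, 12, 32, 39, 18]


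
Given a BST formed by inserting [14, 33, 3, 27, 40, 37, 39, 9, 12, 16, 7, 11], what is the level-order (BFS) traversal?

Tree insertion order: [14, 33, 3, 27, 40, 37, 39, 9, 12, 16, 7, 11]
Tree (level-order array): [14, 3, 33, None, 9, 27, 40, 7, 12, 16, None, 37, None, None, None, 11, None, None, None, None, 39]
BFS from the root, enqueuing left then right child of each popped node:
  queue [14] -> pop 14, enqueue [3, 33], visited so far: [14]
  queue [3, 33] -> pop 3, enqueue [9], visited so far: [14, 3]
  queue [33, 9] -> pop 33, enqueue [27, 40], visited so far: [14, 3, 33]
  queue [9, 27, 40] -> pop 9, enqueue [7, 12], visited so far: [14, 3, 33, 9]
  queue [27, 40, 7, 12] -> pop 27, enqueue [16], visited so far: [14, 3, 33, 9, 27]
  queue [40, 7, 12, 16] -> pop 40, enqueue [37], visited so far: [14, 3, 33, 9, 27, 40]
  queue [7, 12, 16, 37] -> pop 7, enqueue [none], visited so far: [14, 3, 33, 9, 27, 40, 7]
  queue [12, 16, 37] -> pop 12, enqueue [11], visited so far: [14, 3, 33, 9, 27, 40, 7, 12]
  queue [16, 37, 11] -> pop 16, enqueue [none], visited so far: [14, 3, 33, 9, 27, 40, 7, 12, 16]
  queue [37, 11] -> pop 37, enqueue [39], visited so far: [14, 3, 33, 9, 27, 40, 7, 12, 16, 37]
  queue [11, 39] -> pop 11, enqueue [none], visited so far: [14, 3, 33, 9, 27, 40, 7, 12, 16, 37, 11]
  queue [39] -> pop 39, enqueue [none], visited so far: [14, 3, 33, 9, 27, 40, 7, 12, 16, 37, 11, 39]
Result: [14, 3, 33, 9, 27, 40, 7, 12, 16, 37, 11, 39]


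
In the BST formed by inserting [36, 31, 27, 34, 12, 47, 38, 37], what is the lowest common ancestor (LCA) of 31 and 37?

Tree insertion order: [36, 31, 27, 34, 12, 47, 38, 37]
Tree (level-order array): [36, 31, 47, 27, 34, 38, None, 12, None, None, None, 37]
In a BST, the LCA of p=31, q=37 is the first node v on the
root-to-leaf path with p <= v <= q (go left if both < v, right if both > v).
Walk from root:
  at 36: 31 <= 36 <= 37, this is the LCA
LCA = 36


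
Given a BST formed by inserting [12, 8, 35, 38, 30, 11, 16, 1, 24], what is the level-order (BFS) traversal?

Tree insertion order: [12, 8, 35, 38, 30, 11, 16, 1, 24]
Tree (level-order array): [12, 8, 35, 1, 11, 30, 38, None, None, None, None, 16, None, None, None, None, 24]
BFS from the root, enqueuing left then right child of each popped node:
  queue [12] -> pop 12, enqueue [8, 35], visited so far: [12]
  queue [8, 35] -> pop 8, enqueue [1, 11], visited so far: [12, 8]
  queue [35, 1, 11] -> pop 35, enqueue [30, 38], visited so far: [12, 8, 35]
  queue [1, 11, 30, 38] -> pop 1, enqueue [none], visited so far: [12, 8, 35, 1]
  queue [11, 30, 38] -> pop 11, enqueue [none], visited so far: [12, 8, 35, 1, 11]
  queue [30, 38] -> pop 30, enqueue [16], visited so far: [12, 8, 35, 1, 11, 30]
  queue [38, 16] -> pop 38, enqueue [none], visited so far: [12, 8, 35, 1, 11, 30, 38]
  queue [16] -> pop 16, enqueue [24], visited so far: [12, 8, 35, 1, 11, 30, 38, 16]
  queue [24] -> pop 24, enqueue [none], visited so far: [12, 8, 35, 1, 11, 30, 38, 16, 24]
Result: [12, 8, 35, 1, 11, 30, 38, 16, 24]


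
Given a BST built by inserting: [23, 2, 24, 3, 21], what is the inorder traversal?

Tree insertion order: [23, 2, 24, 3, 21]
Tree (level-order array): [23, 2, 24, None, 3, None, None, None, 21]
Inorder traversal: [2, 3, 21, 23, 24]


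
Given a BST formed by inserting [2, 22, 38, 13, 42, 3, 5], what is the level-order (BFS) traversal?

Tree insertion order: [2, 22, 38, 13, 42, 3, 5]
Tree (level-order array): [2, None, 22, 13, 38, 3, None, None, 42, None, 5]
BFS from the root, enqueuing left then right child of each popped node:
  queue [2] -> pop 2, enqueue [22], visited so far: [2]
  queue [22] -> pop 22, enqueue [13, 38], visited so far: [2, 22]
  queue [13, 38] -> pop 13, enqueue [3], visited so far: [2, 22, 13]
  queue [38, 3] -> pop 38, enqueue [42], visited so far: [2, 22, 13, 38]
  queue [3, 42] -> pop 3, enqueue [5], visited so far: [2, 22, 13, 38, 3]
  queue [42, 5] -> pop 42, enqueue [none], visited so far: [2, 22, 13, 38, 3, 42]
  queue [5] -> pop 5, enqueue [none], visited so far: [2, 22, 13, 38, 3, 42, 5]
Result: [2, 22, 13, 38, 3, 42, 5]


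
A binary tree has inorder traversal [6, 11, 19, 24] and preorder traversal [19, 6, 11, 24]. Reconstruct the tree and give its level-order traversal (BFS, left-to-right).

Inorder:  [6, 11, 19, 24]
Preorder: [19, 6, 11, 24]
Algorithm: preorder visits root first, so consume preorder in order;
for each root, split the current inorder slice at that value into
left-subtree inorder and right-subtree inorder, then recurse.
Recursive splits:
  root=19; inorder splits into left=[6, 11], right=[24]
  root=6; inorder splits into left=[], right=[11]
  root=11; inorder splits into left=[], right=[]
  root=24; inorder splits into left=[], right=[]
Reconstructed level-order: [19, 6, 24, 11]


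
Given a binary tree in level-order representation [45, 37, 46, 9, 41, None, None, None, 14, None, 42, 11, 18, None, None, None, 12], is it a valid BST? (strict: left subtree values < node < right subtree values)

Level-order array: [45, 37, 46, 9, 41, None, None, None, 14, None, 42, 11, 18, None, None, None, 12]
Validate using subtree bounds (lo, hi): at each node, require lo < value < hi,
then recurse left with hi=value and right with lo=value.
Preorder trace (stopping at first violation):
  at node 45 with bounds (-inf, +inf): OK
  at node 37 with bounds (-inf, 45): OK
  at node 9 with bounds (-inf, 37): OK
  at node 14 with bounds (9, 37): OK
  at node 11 with bounds (9, 14): OK
  at node 12 with bounds (11, 14): OK
  at node 18 with bounds (14, 37): OK
  at node 41 with bounds (37, 45): OK
  at node 42 with bounds (41, 45): OK
  at node 46 with bounds (45, +inf): OK
No violation found at any node.
Result: Valid BST


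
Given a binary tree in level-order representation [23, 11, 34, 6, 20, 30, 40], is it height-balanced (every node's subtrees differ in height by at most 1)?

Tree (level-order array): [23, 11, 34, 6, 20, 30, 40]
Definition: a tree is height-balanced if, at every node, |h(left) - h(right)| <= 1 (empty subtree has height -1).
Bottom-up per-node check:
  node 6: h_left=-1, h_right=-1, diff=0 [OK], height=0
  node 20: h_left=-1, h_right=-1, diff=0 [OK], height=0
  node 11: h_left=0, h_right=0, diff=0 [OK], height=1
  node 30: h_left=-1, h_right=-1, diff=0 [OK], height=0
  node 40: h_left=-1, h_right=-1, diff=0 [OK], height=0
  node 34: h_left=0, h_right=0, diff=0 [OK], height=1
  node 23: h_left=1, h_right=1, diff=0 [OK], height=2
All nodes satisfy the balance condition.
Result: Balanced


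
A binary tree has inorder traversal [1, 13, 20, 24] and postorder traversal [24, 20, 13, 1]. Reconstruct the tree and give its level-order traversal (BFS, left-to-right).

Inorder:   [1, 13, 20, 24]
Postorder: [24, 20, 13, 1]
Algorithm: postorder visits root last, so walk postorder right-to-left;
each value is the root of the current inorder slice — split it at that
value, recurse on the right subtree first, then the left.
Recursive splits:
  root=1; inorder splits into left=[], right=[13, 20, 24]
  root=13; inorder splits into left=[], right=[20, 24]
  root=20; inorder splits into left=[], right=[24]
  root=24; inorder splits into left=[], right=[]
Reconstructed level-order: [1, 13, 20, 24]


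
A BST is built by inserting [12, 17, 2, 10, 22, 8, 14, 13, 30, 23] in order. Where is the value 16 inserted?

Starting tree (level order): [12, 2, 17, None, 10, 14, 22, 8, None, 13, None, None, 30, None, None, None, None, 23]
Insertion path: 12 -> 17 -> 14
Result: insert 16 as right child of 14
Final tree (level order): [12, 2, 17, None, 10, 14, 22, 8, None, 13, 16, None, 30, None, None, None, None, None, None, 23]


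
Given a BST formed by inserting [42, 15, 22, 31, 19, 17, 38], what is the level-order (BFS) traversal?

Tree insertion order: [42, 15, 22, 31, 19, 17, 38]
Tree (level-order array): [42, 15, None, None, 22, 19, 31, 17, None, None, 38]
BFS from the root, enqueuing left then right child of each popped node:
  queue [42] -> pop 42, enqueue [15], visited so far: [42]
  queue [15] -> pop 15, enqueue [22], visited so far: [42, 15]
  queue [22] -> pop 22, enqueue [19, 31], visited so far: [42, 15, 22]
  queue [19, 31] -> pop 19, enqueue [17], visited so far: [42, 15, 22, 19]
  queue [31, 17] -> pop 31, enqueue [38], visited so far: [42, 15, 22, 19, 31]
  queue [17, 38] -> pop 17, enqueue [none], visited so far: [42, 15, 22, 19, 31, 17]
  queue [38] -> pop 38, enqueue [none], visited so far: [42, 15, 22, 19, 31, 17, 38]
Result: [42, 15, 22, 19, 31, 17, 38]


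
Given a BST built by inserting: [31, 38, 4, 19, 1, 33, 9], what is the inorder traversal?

Tree insertion order: [31, 38, 4, 19, 1, 33, 9]
Tree (level-order array): [31, 4, 38, 1, 19, 33, None, None, None, 9]
Inorder traversal: [1, 4, 9, 19, 31, 33, 38]


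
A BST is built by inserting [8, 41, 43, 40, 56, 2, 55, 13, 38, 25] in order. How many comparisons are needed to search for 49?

Search path for 49: 8 -> 41 -> 43 -> 56 -> 55
Found: False
Comparisons: 5


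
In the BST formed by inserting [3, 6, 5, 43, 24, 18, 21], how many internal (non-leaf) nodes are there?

Tree built from: [3, 6, 5, 43, 24, 18, 21]
Tree (level-order array): [3, None, 6, 5, 43, None, None, 24, None, 18, None, None, 21]
Rule: An internal node has at least one child.
Per-node child counts:
  node 3: 1 child(ren)
  node 6: 2 child(ren)
  node 5: 0 child(ren)
  node 43: 1 child(ren)
  node 24: 1 child(ren)
  node 18: 1 child(ren)
  node 21: 0 child(ren)
Matching nodes: [3, 6, 43, 24, 18]
Count of internal (non-leaf) nodes: 5


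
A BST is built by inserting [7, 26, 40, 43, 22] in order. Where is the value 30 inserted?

Starting tree (level order): [7, None, 26, 22, 40, None, None, None, 43]
Insertion path: 7 -> 26 -> 40
Result: insert 30 as left child of 40
Final tree (level order): [7, None, 26, 22, 40, None, None, 30, 43]


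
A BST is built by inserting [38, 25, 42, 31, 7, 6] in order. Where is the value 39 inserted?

Starting tree (level order): [38, 25, 42, 7, 31, None, None, 6]
Insertion path: 38 -> 42
Result: insert 39 as left child of 42
Final tree (level order): [38, 25, 42, 7, 31, 39, None, 6]


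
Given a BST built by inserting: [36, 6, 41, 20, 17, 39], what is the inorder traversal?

Tree insertion order: [36, 6, 41, 20, 17, 39]
Tree (level-order array): [36, 6, 41, None, 20, 39, None, 17]
Inorder traversal: [6, 17, 20, 36, 39, 41]


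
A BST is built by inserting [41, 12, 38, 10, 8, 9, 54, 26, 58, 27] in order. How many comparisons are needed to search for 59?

Search path for 59: 41 -> 54 -> 58
Found: False
Comparisons: 3


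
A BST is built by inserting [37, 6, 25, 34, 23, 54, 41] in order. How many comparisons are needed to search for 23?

Search path for 23: 37 -> 6 -> 25 -> 23
Found: True
Comparisons: 4


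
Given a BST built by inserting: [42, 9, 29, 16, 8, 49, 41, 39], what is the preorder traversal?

Tree insertion order: [42, 9, 29, 16, 8, 49, 41, 39]
Tree (level-order array): [42, 9, 49, 8, 29, None, None, None, None, 16, 41, None, None, 39]
Preorder traversal: [42, 9, 8, 29, 16, 41, 39, 49]


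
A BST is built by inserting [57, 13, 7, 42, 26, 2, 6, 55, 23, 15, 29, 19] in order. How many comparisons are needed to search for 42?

Search path for 42: 57 -> 13 -> 42
Found: True
Comparisons: 3


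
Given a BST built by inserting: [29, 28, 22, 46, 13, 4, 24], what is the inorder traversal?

Tree insertion order: [29, 28, 22, 46, 13, 4, 24]
Tree (level-order array): [29, 28, 46, 22, None, None, None, 13, 24, 4]
Inorder traversal: [4, 13, 22, 24, 28, 29, 46]


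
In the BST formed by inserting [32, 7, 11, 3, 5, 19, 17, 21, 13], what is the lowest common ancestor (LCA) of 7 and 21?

Tree insertion order: [32, 7, 11, 3, 5, 19, 17, 21, 13]
Tree (level-order array): [32, 7, None, 3, 11, None, 5, None, 19, None, None, 17, 21, 13]
In a BST, the LCA of p=7, q=21 is the first node v on the
root-to-leaf path with p <= v <= q (go left if both < v, right if both > v).
Walk from root:
  at 32: both 7 and 21 < 32, go left
  at 7: 7 <= 7 <= 21, this is the LCA
LCA = 7


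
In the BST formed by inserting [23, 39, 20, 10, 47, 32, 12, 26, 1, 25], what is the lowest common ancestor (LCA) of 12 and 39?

Tree insertion order: [23, 39, 20, 10, 47, 32, 12, 26, 1, 25]
Tree (level-order array): [23, 20, 39, 10, None, 32, 47, 1, 12, 26, None, None, None, None, None, None, None, 25]
In a BST, the LCA of p=12, q=39 is the first node v on the
root-to-leaf path with p <= v <= q (go left if both < v, right if both > v).
Walk from root:
  at 23: 12 <= 23 <= 39, this is the LCA
LCA = 23


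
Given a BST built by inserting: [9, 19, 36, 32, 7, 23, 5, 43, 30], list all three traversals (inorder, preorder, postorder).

Tree insertion order: [9, 19, 36, 32, 7, 23, 5, 43, 30]
Tree (level-order array): [9, 7, 19, 5, None, None, 36, None, None, 32, 43, 23, None, None, None, None, 30]
Inorder (L, root, R): [5, 7, 9, 19, 23, 30, 32, 36, 43]
Preorder (root, L, R): [9, 7, 5, 19, 36, 32, 23, 30, 43]
Postorder (L, R, root): [5, 7, 30, 23, 32, 43, 36, 19, 9]


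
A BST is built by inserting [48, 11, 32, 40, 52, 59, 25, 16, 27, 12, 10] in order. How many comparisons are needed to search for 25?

Search path for 25: 48 -> 11 -> 32 -> 25
Found: True
Comparisons: 4


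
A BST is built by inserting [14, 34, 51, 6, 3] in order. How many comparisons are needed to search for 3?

Search path for 3: 14 -> 6 -> 3
Found: True
Comparisons: 3


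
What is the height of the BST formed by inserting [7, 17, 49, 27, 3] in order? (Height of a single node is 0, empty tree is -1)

Insertion order: [7, 17, 49, 27, 3]
Tree (level-order array): [7, 3, 17, None, None, None, 49, 27]
Compute height bottom-up (empty subtree = -1):
  height(3) = 1 + max(-1, -1) = 0
  height(27) = 1 + max(-1, -1) = 0
  height(49) = 1 + max(0, -1) = 1
  height(17) = 1 + max(-1, 1) = 2
  height(7) = 1 + max(0, 2) = 3
Height = 3


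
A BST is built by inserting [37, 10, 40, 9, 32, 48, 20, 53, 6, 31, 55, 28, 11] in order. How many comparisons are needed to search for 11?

Search path for 11: 37 -> 10 -> 32 -> 20 -> 11
Found: True
Comparisons: 5


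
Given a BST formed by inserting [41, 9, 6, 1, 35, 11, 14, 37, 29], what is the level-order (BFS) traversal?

Tree insertion order: [41, 9, 6, 1, 35, 11, 14, 37, 29]
Tree (level-order array): [41, 9, None, 6, 35, 1, None, 11, 37, None, None, None, 14, None, None, None, 29]
BFS from the root, enqueuing left then right child of each popped node:
  queue [41] -> pop 41, enqueue [9], visited so far: [41]
  queue [9] -> pop 9, enqueue [6, 35], visited so far: [41, 9]
  queue [6, 35] -> pop 6, enqueue [1], visited so far: [41, 9, 6]
  queue [35, 1] -> pop 35, enqueue [11, 37], visited so far: [41, 9, 6, 35]
  queue [1, 11, 37] -> pop 1, enqueue [none], visited so far: [41, 9, 6, 35, 1]
  queue [11, 37] -> pop 11, enqueue [14], visited so far: [41, 9, 6, 35, 1, 11]
  queue [37, 14] -> pop 37, enqueue [none], visited so far: [41, 9, 6, 35, 1, 11, 37]
  queue [14] -> pop 14, enqueue [29], visited so far: [41, 9, 6, 35, 1, 11, 37, 14]
  queue [29] -> pop 29, enqueue [none], visited so far: [41, 9, 6, 35, 1, 11, 37, 14, 29]
Result: [41, 9, 6, 35, 1, 11, 37, 14, 29]


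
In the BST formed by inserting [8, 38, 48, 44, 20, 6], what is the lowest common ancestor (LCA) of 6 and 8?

Tree insertion order: [8, 38, 48, 44, 20, 6]
Tree (level-order array): [8, 6, 38, None, None, 20, 48, None, None, 44]
In a BST, the LCA of p=6, q=8 is the first node v on the
root-to-leaf path with p <= v <= q (go left if both < v, right if both > v).
Walk from root:
  at 8: 6 <= 8 <= 8, this is the LCA
LCA = 8


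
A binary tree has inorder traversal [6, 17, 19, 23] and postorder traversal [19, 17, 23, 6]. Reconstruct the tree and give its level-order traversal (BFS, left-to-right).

Inorder:   [6, 17, 19, 23]
Postorder: [19, 17, 23, 6]
Algorithm: postorder visits root last, so walk postorder right-to-left;
each value is the root of the current inorder slice — split it at that
value, recurse on the right subtree first, then the left.
Recursive splits:
  root=6; inorder splits into left=[], right=[17, 19, 23]
  root=23; inorder splits into left=[17, 19], right=[]
  root=17; inorder splits into left=[], right=[19]
  root=19; inorder splits into left=[], right=[]
Reconstructed level-order: [6, 23, 17, 19]


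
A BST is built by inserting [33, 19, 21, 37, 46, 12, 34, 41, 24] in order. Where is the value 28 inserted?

Starting tree (level order): [33, 19, 37, 12, 21, 34, 46, None, None, None, 24, None, None, 41]
Insertion path: 33 -> 19 -> 21 -> 24
Result: insert 28 as right child of 24
Final tree (level order): [33, 19, 37, 12, 21, 34, 46, None, None, None, 24, None, None, 41, None, None, 28]


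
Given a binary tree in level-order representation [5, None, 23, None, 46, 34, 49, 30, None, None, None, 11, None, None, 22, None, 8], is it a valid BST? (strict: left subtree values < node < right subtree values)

Level-order array: [5, None, 23, None, 46, 34, 49, 30, None, None, None, 11, None, None, 22, None, 8]
Validate using subtree bounds (lo, hi): at each node, require lo < value < hi,
then recurse left with hi=value and right with lo=value.
Preorder trace (stopping at first violation):
  at node 5 with bounds (-inf, +inf): OK
  at node 23 with bounds (5, +inf): OK
  at node 46 with bounds (23, +inf): OK
  at node 34 with bounds (23, 46): OK
  at node 30 with bounds (23, 34): OK
  at node 11 with bounds (23, 30): VIOLATION
Node 11 violates its bound: not (23 < 11 < 30).
Result: Not a valid BST


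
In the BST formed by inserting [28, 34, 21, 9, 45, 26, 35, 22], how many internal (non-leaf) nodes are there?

Tree built from: [28, 34, 21, 9, 45, 26, 35, 22]
Tree (level-order array): [28, 21, 34, 9, 26, None, 45, None, None, 22, None, 35]
Rule: An internal node has at least one child.
Per-node child counts:
  node 28: 2 child(ren)
  node 21: 2 child(ren)
  node 9: 0 child(ren)
  node 26: 1 child(ren)
  node 22: 0 child(ren)
  node 34: 1 child(ren)
  node 45: 1 child(ren)
  node 35: 0 child(ren)
Matching nodes: [28, 21, 26, 34, 45]
Count of internal (non-leaf) nodes: 5


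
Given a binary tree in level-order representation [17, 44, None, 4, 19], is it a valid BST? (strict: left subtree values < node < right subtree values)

Level-order array: [17, 44, None, 4, 19]
Validate using subtree bounds (lo, hi): at each node, require lo < value < hi,
then recurse left with hi=value and right with lo=value.
Preorder trace (stopping at first violation):
  at node 17 with bounds (-inf, +inf): OK
  at node 44 with bounds (-inf, 17): VIOLATION
Node 44 violates its bound: not (-inf < 44 < 17).
Result: Not a valid BST


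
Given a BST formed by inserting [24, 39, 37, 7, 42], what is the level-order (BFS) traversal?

Tree insertion order: [24, 39, 37, 7, 42]
Tree (level-order array): [24, 7, 39, None, None, 37, 42]
BFS from the root, enqueuing left then right child of each popped node:
  queue [24] -> pop 24, enqueue [7, 39], visited so far: [24]
  queue [7, 39] -> pop 7, enqueue [none], visited so far: [24, 7]
  queue [39] -> pop 39, enqueue [37, 42], visited so far: [24, 7, 39]
  queue [37, 42] -> pop 37, enqueue [none], visited so far: [24, 7, 39, 37]
  queue [42] -> pop 42, enqueue [none], visited so far: [24, 7, 39, 37, 42]
Result: [24, 7, 39, 37, 42]


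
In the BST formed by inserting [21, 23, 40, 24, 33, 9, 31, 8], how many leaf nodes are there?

Tree built from: [21, 23, 40, 24, 33, 9, 31, 8]
Tree (level-order array): [21, 9, 23, 8, None, None, 40, None, None, 24, None, None, 33, 31]
Rule: A leaf has 0 children.
Per-node child counts:
  node 21: 2 child(ren)
  node 9: 1 child(ren)
  node 8: 0 child(ren)
  node 23: 1 child(ren)
  node 40: 1 child(ren)
  node 24: 1 child(ren)
  node 33: 1 child(ren)
  node 31: 0 child(ren)
Matching nodes: [8, 31]
Count of leaf nodes: 2


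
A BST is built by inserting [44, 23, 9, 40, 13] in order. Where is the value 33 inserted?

Starting tree (level order): [44, 23, None, 9, 40, None, 13]
Insertion path: 44 -> 23 -> 40
Result: insert 33 as left child of 40
Final tree (level order): [44, 23, None, 9, 40, None, 13, 33]


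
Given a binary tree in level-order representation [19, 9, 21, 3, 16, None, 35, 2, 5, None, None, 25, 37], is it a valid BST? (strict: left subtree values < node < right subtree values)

Level-order array: [19, 9, 21, 3, 16, None, 35, 2, 5, None, None, 25, 37]
Validate using subtree bounds (lo, hi): at each node, require lo < value < hi,
then recurse left with hi=value and right with lo=value.
Preorder trace (stopping at first violation):
  at node 19 with bounds (-inf, +inf): OK
  at node 9 with bounds (-inf, 19): OK
  at node 3 with bounds (-inf, 9): OK
  at node 2 with bounds (-inf, 3): OK
  at node 5 with bounds (3, 9): OK
  at node 16 with bounds (9, 19): OK
  at node 21 with bounds (19, +inf): OK
  at node 35 with bounds (21, +inf): OK
  at node 25 with bounds (21, 35): OK
  at node 37 with bounds (35, +inf): OK
No violation found at any node.
Result: Valid BST


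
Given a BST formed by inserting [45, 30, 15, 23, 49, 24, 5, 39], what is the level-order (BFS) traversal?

Tree insertion order: [45, 30, 15, 23, 49, 24, 5, 39]
Tree (level-order array): [45, 30, 49, 15, 39, None, None, 5, 23, None, None, None, None, None, 24]
BFS from the root, enqueuing left then right child of each popped node:
  queue [45] -> pop 45, enqueue [30, 49], visited so far: [45]
  queue [30, 49] -> pop 30, enqueue [15, 39], visited so far: [45, 30]
  queue [49, 15, 39] -> pop 49, enqueue [none], visited so far: [45, 30, 49]
  queue [15, 39] -> pop 15, enqueue [5, 23], visited so far: [45, 30, 49, 15]
  queue [39, 5, 23] -> pop 39, enqueue [none], visited so far: [45, 30, 49, 15, 39]
  queue [5, 23] -> pop 5, enqueue [none], visited so far: [45, 30, 49, 15, 39, 5]
  queue [23] -> pop 23, enqueue [24], visited so far: [45, 30, 49, 15, 39, 5, 23]
  queue [24] -> pop 24, enqueue [none], visited so far: [45, 30, 49, 15, 39, 5, 23, 24]
Result: [45, 30, 49, 15, 39, 5, 23, 24]


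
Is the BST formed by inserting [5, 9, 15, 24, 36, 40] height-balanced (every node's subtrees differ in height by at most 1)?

Tree (level-order array): [5, None, 9, None, 15, None, 24, None, 36, None, 40]
Definition: a tree is height-balanced if, at every node, |h(left) - h(right)| <= 1 (empty subtree has height -1).
Bottom-up per-node check:
  node 40: h_left=-1, h_right=-1, diff=0 [OK], height=0
  node 36: h_left=-1, h_right=0, diff=1 [OK], height=1
  node 24: h_left=-1, h_right=1, diff=2 [FAIL (|-1-1|=2 > 1)], height=2
  node 15: h_left=-1, h_right=2, diff=3 [FAIL (|-1-2|=3 > 1)], height=3
  node 9: h_left=-1, h_right=3, diff=4 [FAIL (|-1-3|=4 > 1)], height=4
  node 5: h_left=-1, h_right=4, diff=5 [FAIL (|-1-4|=5 > 1)], height=5
Node 24 violates the condition: |-1 - 1| = 2 > 1.
Result: Not balanced
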